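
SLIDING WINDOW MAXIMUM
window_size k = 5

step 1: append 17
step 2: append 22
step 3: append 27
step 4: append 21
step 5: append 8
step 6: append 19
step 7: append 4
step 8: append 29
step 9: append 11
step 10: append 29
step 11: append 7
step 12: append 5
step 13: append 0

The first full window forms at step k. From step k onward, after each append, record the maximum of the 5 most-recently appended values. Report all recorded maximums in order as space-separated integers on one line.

step 1: append 17 -> window=[17] (not full yet)
step 2: append 22 -> window=[17, 22] (not full yet)
step 3: append 27 -> window=[17, 22, 27] (not full yet)
step 4: append 21 -> window=[17, 22, 27, 21] (not full yet)
step 5: append 8 -> window=[17, 22, 27, 21, 8] -> max=27
step 6: append 19 -> window=[22, 27, 21, 8, 19] -> max=27
step 7: append 4 -> window=[27, 21, 8, 19, 4] -> max=27
step 8: append 29 -> window=[21, 8, 19, 4, 29] -> max=29
step 9: append 11 -> window=[8, 19, 4, 29, 11] -> max=29
step 10: append 29 -> window=[19, 4, 29, 11, 29] -> max=29
step 11: append 7 -> window=[4, 29, 11, 29, 7] -> max=29
step 12: append 5 -> window=[29, 11, 29, 7, 5] -> max=29
step 13: append 0 -> window=[11, 29, 7, 5, 0] -> max=29

Answer: 27 27 27 29 29 29 29 29 29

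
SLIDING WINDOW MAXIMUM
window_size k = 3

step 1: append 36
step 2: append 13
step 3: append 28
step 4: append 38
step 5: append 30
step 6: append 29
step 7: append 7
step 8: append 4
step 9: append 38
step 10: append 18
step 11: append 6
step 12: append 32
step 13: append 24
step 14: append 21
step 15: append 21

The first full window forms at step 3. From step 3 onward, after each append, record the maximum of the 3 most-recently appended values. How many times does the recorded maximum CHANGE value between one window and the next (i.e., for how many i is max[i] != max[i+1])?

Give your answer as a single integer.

Answer: 6

Derivation:
step 1: append 36 -> window=[36] (not full yet)
step 2: append 13 -> window=[36, 13] (not full yet)
step 3: append 28 -> window=[36, 13, 28] -> max=36
step 4: append 38 -> window=[13, 28, 38] -> max=38
step 5: append 30 -> window=[28, 38, 30] -> max=38
step 6: append 29 -> window=[38, 30, 29] -> max=38
step 7: append 7 -> window=[30, 29, 7] -> max=30
step 8: append 4 -> window=[29, 7, 4] -> max=29
step 9: append 38 -> window=[7, 4, 38] -> max=38
step 10: append 18 -> window=[4, 38, 18] -> max=38
step 11: append 6 -> window=[38, 18, 6] -> max=38
step 12: append 32 -> window=[18, 6, 32] -> max=32
step 13: append 24 -> window=[6, 32, 24] -> max=32
step 14: append 21 -> window=[32, 24, 21] -> max=32
step 15: append 21 -> window=[24, 21, 21] -> max=24
Recorded maximums: 36 38 38 38 30 29 38 38 38 32 32 32 24
Changes between consecutive maximums: 6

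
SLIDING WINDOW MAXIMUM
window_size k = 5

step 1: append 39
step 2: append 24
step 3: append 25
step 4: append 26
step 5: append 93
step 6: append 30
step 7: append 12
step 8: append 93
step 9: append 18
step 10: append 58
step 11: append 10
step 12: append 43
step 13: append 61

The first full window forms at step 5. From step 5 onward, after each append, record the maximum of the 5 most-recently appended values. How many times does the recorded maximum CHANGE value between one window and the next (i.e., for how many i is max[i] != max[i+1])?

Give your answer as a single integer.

Answer: 1

Derivation:
step 1: append 39 -> window=[39] (not full yet)
step 2: append 24 -> window=[39, 24] (not full yet)
step 3: append 25 -> window=[39, 24, 25] (not full yet)
step 4: append 26 -> window=[39, 24, 25, 26] (not full yet)
step 5: append 93 -> window=[39, 24, 25, 26, 93] -> max=93
step 6: append 30 -> window=[24, 25, 26, 93, 30] -> max=93
step 7: append 12 -> window=[25, 26, 93, 30, 12] -> max=93
step 8: append 93 -> window=[26, 93, 30, 12, 93] -> max=93
step 9: append 18 -> window=[93, 30, 12, 93, 18] -> max=93
step 10: append 58 -> window=[30, 12, 93, 18, 58] -> max=93
step 11: append 10 -> window=[12, 93, 18, 58, 10] -> max=93
step 12: append 43 -> window=[93, 18, 58, 10, 43] -> max=93
step 13: append 61 -> window=[18, 58, 10, 43, 61] -> max=61
Recorded maximums: 93 93 93 93 93 93 93 93 61
Changes between consecutive maximums: 1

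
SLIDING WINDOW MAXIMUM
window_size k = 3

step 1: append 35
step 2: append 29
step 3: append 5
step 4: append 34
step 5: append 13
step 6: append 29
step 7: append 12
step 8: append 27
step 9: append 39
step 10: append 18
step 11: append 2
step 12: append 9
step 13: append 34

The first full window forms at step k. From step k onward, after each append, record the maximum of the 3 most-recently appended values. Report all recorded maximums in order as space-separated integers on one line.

step 1: append 35 -> window=[35] (not full yet)
step 2: append 29 -> window=[35, 29] (not full yet)
step 3: append 5 -> window=[35, 29, 5] -> max=35
step 4: append 34 -> window=[29, 5, 34] -> max=34
step 5: append 13 -> window=[5, 34, 13] -> max=34
step 6: append 29 -> window=[34, 13, 29] -> max=34
step 7: append 12 -> window=[13, 29, 12] -> max=29
step 8: append 27 -> window=[29, 12, 27] -> max=29
step 9: append 39 -> window=[12, 27, 39] -> max=39
step 10: append 18 -> window=[27, 39, 18] -> max=39
step 11: append 2 -> window=[39, 18, 2] -> max=39
step 12: append 9 -> window=[18, 2, 9] -> max=18
step 13: append 34 -> window=[2, 9, 34] -> max=34

Answer: 35 34 34 34 29 29 39 39 39 18 34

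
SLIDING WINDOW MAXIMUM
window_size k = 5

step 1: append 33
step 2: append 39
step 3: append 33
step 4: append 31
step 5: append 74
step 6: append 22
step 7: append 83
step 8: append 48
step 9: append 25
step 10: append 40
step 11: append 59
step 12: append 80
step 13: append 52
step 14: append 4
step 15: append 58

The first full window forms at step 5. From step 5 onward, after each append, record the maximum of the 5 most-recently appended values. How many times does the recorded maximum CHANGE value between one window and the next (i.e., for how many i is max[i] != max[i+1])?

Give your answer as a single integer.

step 1: append 33 -> window=[33] (not full yet)
step 2: append 39 -> window=[33, 39] (not full yet)
step 3: append 33 -> window=[33, 39, 33] (not full yet)
step 4: append 31 -> window=[33, 39, 33, 31] (not full yet)
step 5: append 74 -> window=[33, 39, 33, 31, 74] -> max=74
step 6: append 22 -> window=[39, 33, 31, 74, 22] -> max=74
step 7: append 83 -> window=[33, 31, 74, 22, 83] -> max=83
step 8: append 48 -> window=[31, 74, 22, 83, 48] -> max=83
step 9: append 25 -> window=[74, 22, 83, 48, 25] -> max=83
step 10: append 40 -> window=[22, 83, 48, 25, 40] -> max=83
step 11: append 59 -> window=[83, 48, 25, 40, 59] -> max=83
step 12: append 80 -> window=[48, 25, 40, 59, 80] -> max=80
step 13: append 52 -> window=[25, 40, 59, 80, 52] -> max=80
step 14: append 4 -> window=[40, 59, 80, 52, 4] -> max=80
step 15: append 58 -> window=[59, 80, 52, 4, 58] -> max=80
Recorded maximums: 74 74 83 83 83 83 83 80 80 80 80
Changes between consecutive maximums: 2

Answer: 2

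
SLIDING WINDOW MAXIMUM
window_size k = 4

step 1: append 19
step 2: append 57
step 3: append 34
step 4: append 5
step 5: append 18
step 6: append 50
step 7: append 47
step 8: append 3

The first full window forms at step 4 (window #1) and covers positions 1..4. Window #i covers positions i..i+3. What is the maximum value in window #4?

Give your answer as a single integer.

step 1: append 19 -> window=[19] (not full yet)
step 2: append 57 -> window=[19, 57] (not full yet)
step 3: append 34 -> window=[19, 57, 34] (not full yet)
step 4: append 5 -> window=[19, 57, 34, 5] -> max=57
step 5: append 18 -> window=[57, 34, 5, 18] -> max=57
step 6: append 50 -> window=[34, 5, 18, 50] -> max=50
step 7: append 47 -> window=[5, 18, 50, 47] -> max=50
Window #4 max = 50

Answer: 50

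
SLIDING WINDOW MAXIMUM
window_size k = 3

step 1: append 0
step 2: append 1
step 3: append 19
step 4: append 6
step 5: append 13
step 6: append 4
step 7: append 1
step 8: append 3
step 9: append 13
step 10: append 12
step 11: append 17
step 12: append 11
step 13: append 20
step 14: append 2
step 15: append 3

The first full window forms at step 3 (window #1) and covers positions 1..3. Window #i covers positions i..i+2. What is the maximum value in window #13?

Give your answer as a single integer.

step 1: append 0 -> window=[0] (not full yet)
step 2: append 1 -> window=[0, 1] (not full yet)
step 3: append 19 -> window=[0, 1, 19] -> max=19
step 4: append 6 -> window=[1, 19, 6] -> max=19
step 5: append 13 -> window=[19, 6, 13] -> max=19
step 6: append 4 -> window=[6, 13, 4] -> max=13
step 7: append 1 -> window=[13, 4, 1] -> max=13
step 8: append 3 -> window=[4, 1, 3] -> max=4
step 9: append 13 -> window=[1, 3, 13] -> max=13
step 10: append 12 -> window=[3, 13, 12] -> max=13
step 11: append 17 -> window=[13, 12, 17] -> max=17
step 12: append 11 -> window=[12, 17, 11] -> max=17
step 13: append 20 -> window=[17, 11, 20] -> max=20
step 14: append 2 -> window=[11, 20, 2] -> max=20
step 15: append 3 -> window=[20, 2, 3] -> max=20
Window #13 max = 20

Answer: 20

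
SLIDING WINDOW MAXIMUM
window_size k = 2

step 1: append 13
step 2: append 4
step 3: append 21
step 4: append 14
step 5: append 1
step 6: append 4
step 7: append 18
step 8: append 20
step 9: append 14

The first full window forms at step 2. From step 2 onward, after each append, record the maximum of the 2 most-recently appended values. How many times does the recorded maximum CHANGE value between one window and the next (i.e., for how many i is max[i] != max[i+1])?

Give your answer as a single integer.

step 1: append 13 -> window=[13] (not full yet)
step 2: append 4 -> window=[13, 4] -> max=13
step 3: append 21 -> window=[4, 21] -> max=21
step 4: append 14 -> window=[21, 14] -> max=21
step 5: append 1 -> window=[14, 1] -> max=14
step 6: append 4 -> window=[1, 4] -> max=4
step 7: append 18 -> window=[4, 18] -> max=18
step 8: append 20 -> window=[18, 20] -> max=20
step 9: append 14 -> window=[20, 14] -> max=20
Recorded maximums: 13 21 21 14 4 18 20 20
Changes between consecutive maximums: 5

Answer: 5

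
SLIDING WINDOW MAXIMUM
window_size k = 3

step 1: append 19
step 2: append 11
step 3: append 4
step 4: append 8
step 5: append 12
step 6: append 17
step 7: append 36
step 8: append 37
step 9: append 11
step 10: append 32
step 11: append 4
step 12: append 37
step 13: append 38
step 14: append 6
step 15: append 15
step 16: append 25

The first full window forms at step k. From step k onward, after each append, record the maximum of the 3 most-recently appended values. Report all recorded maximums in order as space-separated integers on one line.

step 1: append 19 -> window=[19] (not full yet)
step 2: append 11 -> window=[19, 11] (not full yet)
step 3: append 4 -> window=[19, 11, 4] -> max=19
step 4: append 8 -> window=[11, 4, 8] -> max=11
step 5: append 12 -> window=[4, 8, 12] -> max=12
step 6: append 17 -> window=[8, 12, 17] -> max=17
step 7: append 36 -> window=[12, 17, 36] -> max=36
step 8: append 37 -> window=[17, 36, 37] -> max=37
step 9: append 11 -> window=[36, 37, 11] -> max=37
step 10: append 32 -> window=[37, 11, 32] -> max=37
step 11: append 4 -> window=[11, 32, 4] -> max=32
step 12: append 37 -> window=[32, 4, 37] -> max=37
step 13: append 38 -> window=[4, 37, 38] -> max=38
step 14: append 6 -> window=[37, 38, 6] -> max=38
step 15: append 15 -> window=[38, 6, 15] -> max=38
step 16: append 25 -> window=[6, 15, 25] -> max=25

Answer: 19 11 12 17 36 37 37 37 32 37 38 38 38 25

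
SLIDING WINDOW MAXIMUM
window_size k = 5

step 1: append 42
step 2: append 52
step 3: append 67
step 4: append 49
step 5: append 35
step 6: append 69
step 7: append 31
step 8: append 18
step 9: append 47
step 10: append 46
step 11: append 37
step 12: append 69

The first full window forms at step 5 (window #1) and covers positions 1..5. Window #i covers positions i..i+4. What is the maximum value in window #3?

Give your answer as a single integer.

step 1: append 42 -> window=[42] (not full yet)
step 2: append 52 -> window=[42, 52] (not full yet)
step 3: append 67 -> window=[42, 52, 67] (not full yet)
step 4: append 49 -> window=[42, 52, 67, 49] (not full yet)
step 5: append 35 -> window=[42, 52, 67, 49, 35] -> max=67
step 6: append 69 -> window=[52, 67, 49, 35, 69] -> max=69
step 7: append 31 -> window=[67, 49, 35, 69, 31] -> max=69
Window #3 max = 69

Answer: 69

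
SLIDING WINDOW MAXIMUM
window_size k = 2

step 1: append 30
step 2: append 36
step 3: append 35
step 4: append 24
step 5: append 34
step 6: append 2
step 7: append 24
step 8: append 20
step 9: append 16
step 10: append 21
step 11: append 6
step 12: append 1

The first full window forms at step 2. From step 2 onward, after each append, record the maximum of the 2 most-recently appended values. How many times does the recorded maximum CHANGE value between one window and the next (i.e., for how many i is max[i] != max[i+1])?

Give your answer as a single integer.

Answer: 6

Derivation:
step 1: append 30 -> window=[30] (not full yet)
step 2: append 36 -> window=[30, 36] -> max=36
step 3: append 35 -> window=[36, 35] -> max=36
step 4: append 24 -> window=[35, 24] -> max=35
step 5: append 34 -> window=[24, 34] -> max=34
step 6: append 2 -> window=[34, 2] -> max=34
step 7: append 24 -> window=[2, 24] -> max=24
step 8: append 20 -> window=[24, 20] -> max=24
step 9: append 16 -> window=[20, 16] -> max=20
step 10: append 21 -> window=[16, 21] -> max=21
step 11: append 6 -> window=[21, 6] -> max=21
step 12: append 1 -> window=[6, 1] -> max=6
Recorded maximums: 36 36 35 34 34 24 24 20 21 21 6
Changes between consecutive maximums: 6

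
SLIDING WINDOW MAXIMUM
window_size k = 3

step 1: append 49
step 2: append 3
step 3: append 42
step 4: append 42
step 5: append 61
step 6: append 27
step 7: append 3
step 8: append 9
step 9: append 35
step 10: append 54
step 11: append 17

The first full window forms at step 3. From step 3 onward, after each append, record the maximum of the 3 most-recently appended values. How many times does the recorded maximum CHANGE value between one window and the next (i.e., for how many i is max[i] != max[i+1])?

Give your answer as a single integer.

step 1: append 49 -> window=[49] (not full yet)
step 2: append 3 -> window=[49, 3] (not full yet)
step 3: append 42 -> window=[49, 3, 42] -> max=49
step 4: append 42 -> window=[3, 42, 42] -> max=42
step 5: append 61 -> window=[42, 42, 61] -> max=61
step 6: append 27 -> window=[42, 61, 27] -> max=61
step 7: append 3 -> window=[61, 27, 3] -> max=61
step 8: append 9 -> window=[27, 3, 9] -> max=27
step 9: append 35 -> window=[3, 9, 35] -> max=35
step 10: append 54 -> window=[9, 35, 54] -> max=54
step 11: append 17 -> window=[35, 54, 17] -> max=54
Recorded maximums: 49 42 61 61 61 27 35 54 54
Changes between consecutive maximums: 5

Answer: 5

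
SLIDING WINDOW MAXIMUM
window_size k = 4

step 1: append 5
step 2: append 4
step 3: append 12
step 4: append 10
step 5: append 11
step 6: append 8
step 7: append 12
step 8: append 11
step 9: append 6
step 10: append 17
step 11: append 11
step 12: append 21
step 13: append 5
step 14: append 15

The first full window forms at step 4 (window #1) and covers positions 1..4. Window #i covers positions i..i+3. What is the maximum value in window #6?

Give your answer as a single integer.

Answer: 12

Derivation:
step 1: append 5 -> window=[5] (not full yet)
step 2: append 4 -> window=[5, 4] (not full yet)
step 3: append 12 -> window=[5, 4, 12] (not full yet)
step 4: append 10 -> window=[5, 4, 12, 10] -> max=12
step 5: append 11 -> window=[4, 12, 10, 11] -> max=12
step 6: append 8 -> window=[12, 10, 11, 8] -> max=12
step 7: append 12 -> window=[10, 11, 8, 12] -> max=12
step 8: append 11 -> window=[11, 8, 12, 11] -> max=12
step 9: append 6 -> window=[8, 12, 11, 6] -> max=12
Window #6 max = 12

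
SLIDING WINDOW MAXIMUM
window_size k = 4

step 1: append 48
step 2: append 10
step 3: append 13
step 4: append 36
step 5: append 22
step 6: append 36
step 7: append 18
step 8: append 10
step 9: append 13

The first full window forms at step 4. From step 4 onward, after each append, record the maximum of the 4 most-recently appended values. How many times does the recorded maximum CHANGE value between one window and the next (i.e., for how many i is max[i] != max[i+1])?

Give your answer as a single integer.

step 1: append 48 -> window=[48] (not full yet)
step 2: append 10 -> window=[48, 10] (not full yet)
step 3: append 13 -> window=[48, 10, 13] (not full yet)
step 4: append 36 -> window=[48, 10, 13, 36] -> max=48
step 5: append 22 -> window=[10, 13, 36, 22] -> max=36
step 6: append 36 -> window=[13, 36, 22, 36] -> max=36
step 7: append 18 -> window=[36, 22, 36, 18] -> max=36
step 8: append 10 -> window=[22, 36, 18, 10] -> max=36
step 9: append 13 -> window=[36, 18, 10, 13] -> max=36
Recorded maximums: 48 36 36 36 36 36
Changes between consecutive maximums: 1

Answer: 1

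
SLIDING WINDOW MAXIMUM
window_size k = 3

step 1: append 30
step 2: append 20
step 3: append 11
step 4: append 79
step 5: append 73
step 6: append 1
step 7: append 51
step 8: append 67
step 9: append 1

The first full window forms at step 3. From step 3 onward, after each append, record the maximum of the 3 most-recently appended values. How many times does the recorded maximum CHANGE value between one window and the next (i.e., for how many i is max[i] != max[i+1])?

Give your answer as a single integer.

Answer: 3

Derivation:
step 1: append 30 -> window=[30] (not full yet)
step 2: append 20 -> window=[30, 20] (not full yet)
step 3: append 11 -> window=[30, 20, 11] -> max=30
step 4: append 79 -> window=[20, 11, 79] -> max=79
step 5: append 73 -> window=[11, 79, 73] -> max=79
step 6: append 1 -> window=[79, 73, 1] -> max=79
step 7: append 51 -> window=[73, 1, 51] -> max=73
step 8: append 67 -> window=[1, 51, 67] -> max=67
step 9: append 1 -> window=[51, 67, 1] -> max=67
Recorded maximums: 30 79 79 79 73 67 67
Changes between consecutive maximums: 3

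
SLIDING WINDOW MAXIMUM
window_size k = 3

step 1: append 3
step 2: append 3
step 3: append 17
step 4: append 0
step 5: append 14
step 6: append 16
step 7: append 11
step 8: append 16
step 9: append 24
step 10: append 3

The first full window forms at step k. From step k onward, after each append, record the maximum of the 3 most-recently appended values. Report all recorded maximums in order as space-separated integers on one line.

step 1: append 3 -> window=[3] (not full yet)
step 2: append 3 -> window=[3, 3] (not full yet)
step 3: append 17 -> window=[3, 3, 17] -> max=17
step 4: append 0 -> window=[3, 17, 0] -> max=17
step 5: append 14 -> window=[17, 0, 14] -> max=17
step 6: append 16 -> window=[0, 14, 16] -> max=16
step 7: append 11 -> window=[14, 16, 11] -> max=16
step 8: append 16 -> window=[16, 11, 16] -> max=16
step 9: append 24 -> window=[11, 16, 24] -> max=24
step 10: append 3 -> window=[16, 24, 3] -> max=24

Answer: 17 17 17 16 16 16 24 24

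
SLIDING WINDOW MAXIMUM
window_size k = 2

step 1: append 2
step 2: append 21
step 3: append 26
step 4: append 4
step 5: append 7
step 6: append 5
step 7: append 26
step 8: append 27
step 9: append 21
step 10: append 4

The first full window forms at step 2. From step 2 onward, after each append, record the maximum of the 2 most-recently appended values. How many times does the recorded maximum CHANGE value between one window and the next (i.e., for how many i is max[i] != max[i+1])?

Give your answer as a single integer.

step 1: append 2 -> window=[2] (not full yet)
step 2: append 21 -> window=[2, 21] -> max=21
step 3: append 26 -> window=[21, 26] -> max=26
step 4: append 4 -> window=[26, 4] -> max=26
step 5: append 7 -> window=[4, 7] -> max=7
step 6: append 5 -> window=[7, 5] -> max=7
step 7: append 26 -> window=[5, 26] -> max=26
step 8: append 27 -> window=[26, 27] -> max=27
step 9: append 21 -> window=[27, 21] -> max=27
step 10: append 4 -> window=[21, 4] -> max=21
Recorded maximums: 21 26 26 7 7 26 27 27 21
Changes between consecutive maximums: 5

Answer: 5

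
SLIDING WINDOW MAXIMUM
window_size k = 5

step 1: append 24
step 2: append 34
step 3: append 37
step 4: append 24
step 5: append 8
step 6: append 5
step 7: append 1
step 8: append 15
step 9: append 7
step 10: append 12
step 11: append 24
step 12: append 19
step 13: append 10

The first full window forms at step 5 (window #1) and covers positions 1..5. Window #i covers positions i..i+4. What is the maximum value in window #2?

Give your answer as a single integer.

step 1: append 24 -> window=[24] (not full yet)
step 2: append 34 -> window=[24, 34] (not full yet)
step 3: append 37 -> window=[24, 34, 37] (not full yet)
step 4: append 24 -> window=[24, 34, 37, 24] (not full yet)
step 5: append 8 -> window=[24, 34, 37, 24, 8] -> max=37
step 6: append 5 -> window=[34, 37, 24, 8, 5] -> max=37
Window #2 max = 37

Answer: 37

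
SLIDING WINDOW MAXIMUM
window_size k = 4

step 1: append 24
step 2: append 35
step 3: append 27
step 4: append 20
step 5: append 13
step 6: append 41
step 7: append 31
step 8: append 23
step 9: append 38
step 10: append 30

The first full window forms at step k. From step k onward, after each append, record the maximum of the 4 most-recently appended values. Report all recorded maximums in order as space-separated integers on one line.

Answer: 35 35 41 41 41 41 38

Derivation:
step 1: append 24 -> window=[24] (not full yet)
step 2: append 35 -> window=[24, 35] (not full yet)
step 3: append 27 -> window=[24, 35, 27] (not full yet)
step 4: append 20 -> window=[24, 35, 27, 20] -> max=35
step 5: append 13 -> window=[35, 27, 20, 13] -> max=35
step 6: append 41 -> window=[27, 20, 13, 41] -> max=41
step 7: append 31 -> window=[20, 13, 41, 31] -> max=41
step 8: append 23 -> window=[13, 41, 31, 23] -> max=41
step 9: append 38 -> window=[41, 31, 23, 38] -> max=41
step 10: append 30 -> window=[31, 23, 38, 30] -> max=38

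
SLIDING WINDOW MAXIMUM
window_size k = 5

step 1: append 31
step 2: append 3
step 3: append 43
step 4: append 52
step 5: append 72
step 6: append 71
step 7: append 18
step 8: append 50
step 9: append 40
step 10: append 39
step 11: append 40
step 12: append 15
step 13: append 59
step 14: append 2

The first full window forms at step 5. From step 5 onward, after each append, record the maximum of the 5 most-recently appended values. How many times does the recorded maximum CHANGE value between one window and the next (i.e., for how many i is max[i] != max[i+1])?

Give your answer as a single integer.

Answer: 3

Derivation:
step 1: append 31 -> window=[31] (not full yet)
step 2: append 3 -> window=[31, 3] (not full yet)
step 3: append 43 -> window=[31, 3, 43] (not full yet)
step 4: append 52 -> window=[31, 3, 43, 52] (not full yet)
step 5: append 72 -> window=[31, 3, 43, 52, 72] -> max=72
step 6: append 71 -> window=[3, 43, 52, 72, 71] -> max=72
step 7: append 18 -> window=[43, 52, 72, 71, 18] -> max=72
step 8: append 50 -> window=[52, 72, 71, 18, 50] -> max=72
step 9: append 40 -> window=[72, 71, 18, 50, 40] -> max=72
step 10: append 39 -> window=[71, 18, 50, 40, 39] -> max=71
step 11: append 40 -> window=[18, 50, 40, 39, 40] -> max=50
step 12: append 15 -> window=[50, 40, 39, 40, 15] -> max=50
step 13: append 59 -> window=[40, 39, 40, 15, 59] -> max=59
step 14: append 2 -> window=[39, 40, 15, 59, 2] -> max=59
Recorded maximums: 72 72 72 72 72 71 50 50 59 59
Changes between consecutive maximums: 3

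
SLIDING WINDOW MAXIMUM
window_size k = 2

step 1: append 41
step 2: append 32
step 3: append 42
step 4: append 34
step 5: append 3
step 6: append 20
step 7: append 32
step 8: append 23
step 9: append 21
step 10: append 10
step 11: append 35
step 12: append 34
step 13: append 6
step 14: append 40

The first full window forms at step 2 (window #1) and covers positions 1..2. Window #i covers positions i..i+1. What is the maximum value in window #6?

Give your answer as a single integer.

step 1: append 41 -> window=[41] (not full yet)
step 2: append 32 -> window=[41, 32] -> max=41
step 3: append 42 -> window=[32, 42] -> max=42
step 4: append 34 -> window=[42, 34] -> max=42
step 5: append 3 -> window=[34, 3] -> max=34
step 6: append 20 -> window=[3, 20] -> max=20
step 7: append 32 -> window=[20, 32] -> max=32
Window #6 max = 32

Answer: 32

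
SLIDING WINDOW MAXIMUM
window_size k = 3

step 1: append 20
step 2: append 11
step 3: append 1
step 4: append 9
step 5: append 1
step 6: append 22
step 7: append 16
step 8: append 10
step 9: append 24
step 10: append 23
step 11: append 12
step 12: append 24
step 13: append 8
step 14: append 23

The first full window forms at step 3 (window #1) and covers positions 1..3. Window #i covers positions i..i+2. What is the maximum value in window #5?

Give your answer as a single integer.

step 1: append 20 -> window=[20] (not full yet)
step 2: append 11 -> window=[20, 11] (not full yet)
step 3: append 1 -> window=[20, 11, 1] -> max=20
step 4: append 9 -> window=[11, 1, 9] -> max=11
step 5: append 1 -> window=[1, 9, 1] -> max=9
step 6: append 22 -> window=[9, 1, 22] -> max=22
step 7: append 16 -> window=[1, 22, 16] -> max=22
Window #5 max = 22

Answer: 22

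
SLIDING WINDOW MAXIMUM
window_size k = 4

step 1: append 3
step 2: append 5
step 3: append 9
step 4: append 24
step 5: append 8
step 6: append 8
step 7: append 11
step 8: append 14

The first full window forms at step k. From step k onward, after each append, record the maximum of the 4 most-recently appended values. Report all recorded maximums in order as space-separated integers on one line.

step 1: append 3 -> window=[3] (not full yet)
step 2: append 5 -> window=[3, 5] (not full yet)
step 3: append 9 -> window=[3, 5, 9] (not full yet)
step 4: append 24 -> window=[3, 5, 9, 24] -> max=24
step 5: append 8 -> window=[5, 9, 24, 8] -> max=24
step 6: append 8 -> window=[9, 24, 8, 8] -> max=24
step 7: append 11 -> window=[24, 8, 8, 11] -> max=24
step 8: append 14 -> window=[8, 8, 11, 14] -> max=14

Answer: 24 24 24 24 14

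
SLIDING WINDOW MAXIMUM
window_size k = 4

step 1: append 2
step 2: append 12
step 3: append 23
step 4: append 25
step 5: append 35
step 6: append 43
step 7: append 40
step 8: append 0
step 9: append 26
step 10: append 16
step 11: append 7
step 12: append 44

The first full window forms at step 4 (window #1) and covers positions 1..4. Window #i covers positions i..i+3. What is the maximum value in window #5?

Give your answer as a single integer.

step 1: append 2 -> window=[2] (not full yet)
step 2: append 12 -> window=[2, 12] (not full yet)
step 3: append 23 -> window=[2, 12, 23] (not full yet)
step 4: append 25 -> window=[2, 12, 23, 25] -> max=25
step 5: append 35 -> window=[12, 23, 25, 35] -> max=35
step 6: append 43 -> window=[23, 25, 35, 43] -> max=43
step 7: append 40 -> window=[25, 35, 43, 40] -> max=43
step 8: append 0 -> window=[35, 43, 40, 0] -> max=43
Window #5 max = 43

Answer: 43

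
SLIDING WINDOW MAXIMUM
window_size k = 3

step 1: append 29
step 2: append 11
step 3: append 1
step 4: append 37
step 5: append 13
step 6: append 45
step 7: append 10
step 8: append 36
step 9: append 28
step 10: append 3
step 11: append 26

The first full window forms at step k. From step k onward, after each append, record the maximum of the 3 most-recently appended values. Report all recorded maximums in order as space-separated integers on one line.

Answer: 29 37 37 45 45 45 36 36 28

Derivation:
step 1: append 29 -> window=[29] (not full yet)
step 2: append 11 -> window=[29, 11] (not full yet)
step 3: append 1 -> window=[29, 11, 1] -> max=29
step 4: append 37 -> window=[11, 1, 37] -> max=37
step 5: append 13 -> window=[1, 37, 13] -> max=37
step 6: append 45 -> window=[37, 13, 45] -> max=45
step 7: append 10 -> window=[13, 45, 10] -> max=45
step 8: append 36 -> window=[45, 10, 36] -> max=45
step 9: append 28 -> window=[10, 36, 28] -> max=36
step 10: append 3 -> window=[36, 28, 3] -> max=36
step 11: append 26 -> window=[28, 3, 26] -> max=28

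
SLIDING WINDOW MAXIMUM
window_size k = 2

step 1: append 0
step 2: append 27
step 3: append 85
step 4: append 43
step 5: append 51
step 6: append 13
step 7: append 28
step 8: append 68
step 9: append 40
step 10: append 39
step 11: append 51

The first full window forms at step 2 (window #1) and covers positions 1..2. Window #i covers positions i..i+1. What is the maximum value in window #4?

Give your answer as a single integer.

Answer: 51

Derivation:
step 1: append 0 -> window=[0] (not full yet)
step 2: append 27 -> window=[0, 27] -> max=27
step 3: append 85 -> window=[27, 85] -> max=85
step 4: append 43 -> window=[85, 43] -> max=85
step 5: append 51 -> window=[43, 51] -> max=51
Window #4 max = 51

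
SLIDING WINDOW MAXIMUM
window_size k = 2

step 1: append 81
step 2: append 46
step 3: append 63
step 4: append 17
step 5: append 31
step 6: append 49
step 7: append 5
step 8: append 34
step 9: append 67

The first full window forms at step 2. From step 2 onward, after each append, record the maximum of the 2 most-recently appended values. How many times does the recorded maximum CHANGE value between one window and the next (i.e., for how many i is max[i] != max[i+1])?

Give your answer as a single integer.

Answer: 5

Derivation:
step 1: append 81 -> window=[81] (not full yet)
step 2: append 46 -> window=[81, 46] -> max=81
step 3: append 63 -> window=[46, 63] -> max=63
step 4: append 17 -> window=[63, 17] -> max=63
step 5: append 31 -> window=[17, 31] -> max=31
step 6: append 49 -> window=[31, 49] -> max=49
step 7: append 5 -> window=[49, 5] -> max=49
step 8: append 34 -> window=[5, 34] -> max=34
step 9: append 67 -> window=[34, 67] -> max=67
Recorded maximums: 81 63 63 31 49 49 34 67
Changes between consecutive maximums: 5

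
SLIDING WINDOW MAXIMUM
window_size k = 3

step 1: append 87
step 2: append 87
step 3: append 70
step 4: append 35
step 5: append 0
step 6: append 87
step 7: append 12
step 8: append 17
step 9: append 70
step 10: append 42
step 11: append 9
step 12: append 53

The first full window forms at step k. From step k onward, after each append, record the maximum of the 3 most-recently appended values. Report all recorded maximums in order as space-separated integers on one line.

step 1: append 87 -> window=[87] (not full yet)
step 2: append 87 -> window=[87, 87] (not full yet)
step 3: append 70 -> window=[87, 87, 70] -> max=87
step 4: append 35 -> window=[87, 70, 35] -> max=87
step 5: append 0 -> window=[70, 35, 0] -> max=70
step 6: append 87 -> window=[35, 0, 87] -> max=87
step 7: append 12 -> window=[0, 87, 12] -> max=87
step 8: append 17 -> window=[87, 12, 17] -> max=87
step 9: append 70 -> window=[12, 17, 70] -> max=70
step 10: append 42 -> window=[17, 70, 42] -> max=70
step 11: append 9 -> window=[70, 42, 9] -> max=70
step 12: append 53 -> window=[42, 9, 53] -> max=53

Answer: 87 87 70 87 87 87 70 70 70 53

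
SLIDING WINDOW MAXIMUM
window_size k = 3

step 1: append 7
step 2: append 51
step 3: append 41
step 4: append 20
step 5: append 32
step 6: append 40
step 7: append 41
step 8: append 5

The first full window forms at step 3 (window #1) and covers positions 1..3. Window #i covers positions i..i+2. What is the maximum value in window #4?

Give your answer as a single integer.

step 1: append 7 -> window=[7] (not full yet)
step 2: append 51 -> window=[7, 51] (not full yet)
step 3: append 41 -> window=[7, 51, 41] -> max=51
step 4: append 20 -> window=[51, 41, 20] -> max=51
step 5: append 32 -> window=[41, 20, 32] -> max=41
step 6: append 40 -> window=[20, 32, 40] -> max=40
Window #4 max = 40

Answer: 40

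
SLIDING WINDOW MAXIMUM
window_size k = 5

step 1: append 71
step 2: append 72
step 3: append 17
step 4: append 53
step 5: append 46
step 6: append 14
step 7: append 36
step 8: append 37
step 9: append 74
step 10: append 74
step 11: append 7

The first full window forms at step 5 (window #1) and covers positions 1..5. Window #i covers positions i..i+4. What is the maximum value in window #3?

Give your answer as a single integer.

Answer: 53

Derivation:
step 1: append 71 -> window=[71] (not full yet)
step 2: append 72 -> window=[71, 72] (not full yet)
step 3: append 17 -> window=[71, 72, 17] (not full yet)
step 4: append 53 -> window=[71, 72, 17, 53] (not full yet)
step 5: append 46 -> window=[71, 72, 17, 53, 46] -> max=72
step 6: append 14 -> window=[72, 17, 53, 46, 14] -> max=72
step 7: append 36 -> window=[17, 53, 46, 14, 36] -> max=53
Window #3 max = 53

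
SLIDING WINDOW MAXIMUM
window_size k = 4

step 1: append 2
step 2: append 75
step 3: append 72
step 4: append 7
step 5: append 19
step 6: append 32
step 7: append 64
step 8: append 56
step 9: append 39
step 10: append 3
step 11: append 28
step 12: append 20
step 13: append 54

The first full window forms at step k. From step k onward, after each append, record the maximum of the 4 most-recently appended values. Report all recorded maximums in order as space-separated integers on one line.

step 1: append 2 -> window=[2] (not full yet)
step 2: append 75 -> window=[2, 75] (not full yet)
step 3: append 72 -> window=[2, 75, 72] (not full yet)
step 4: append 7 -> window=[2, 75, 72, 7] -> max=75
step 5: append 19 -> window=[75, 72, 7, 19] -> max=75
step 6: append 32 -> window=[72, 7, 19, 32] -> max=72
step 7: append 64 -> window=[7, 19, 32, 64] -> max=64
step 8: append 56 -> window=[19, 32, 64, 56] -> max=64
step 9: append 39 -> window=[32, 64, 56, 39] -> max=64
step 10: append 3 -> window=[64, 56, 39, 3] -> max=64
step 11: append 28 -> window=[56, 39, 3, 28] -> max=56
step 12: append 20 -> window=[39, 3, 28, 20] -> max=39
step 13: append 54 -> window=[3, 28, 20, 54] -> max=54

Answer: 75 75 72 64 64 64 64 56 39 54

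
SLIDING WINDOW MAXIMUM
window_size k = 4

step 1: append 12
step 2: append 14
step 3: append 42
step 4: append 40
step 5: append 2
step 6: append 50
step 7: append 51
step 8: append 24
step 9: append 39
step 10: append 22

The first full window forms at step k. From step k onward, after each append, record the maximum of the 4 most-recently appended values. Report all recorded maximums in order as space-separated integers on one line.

Answer: 42 42 50 51 51 51 51

Derivation:
step 1: append 12 -> window=[12] (not full yet)
step 2: append 14 -> window=[12, 14] (not full yet)
step 3: append 42 -> window=[12, 14, 42] (not full yet)
step 4: append 40 -> window=[12, 14, 42, 40] -> max=42
step 5: append 2 -> window=[14, 42, 40, 2] -> max=42
step 6: append 50 -> window=[42, 40, 2, 50] -> max=50
step 7: append 51 -> window=[40, 2, 50, 51] -> max=51
step 8: append 24 -> window=[2, 50, 51, 24] -> max=51
step 9: append 39 -> window=[50, 51, 24, 39] -> max=51
step 10: append 22 -> window=[51, 24, 39, 22] -> max=51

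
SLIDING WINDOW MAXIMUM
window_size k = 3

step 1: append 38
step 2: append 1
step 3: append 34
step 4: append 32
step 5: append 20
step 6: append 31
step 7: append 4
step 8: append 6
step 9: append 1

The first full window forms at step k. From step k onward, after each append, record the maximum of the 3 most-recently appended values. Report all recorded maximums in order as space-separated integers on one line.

Answer: 38 34 34 32 31 31 6

Derivation:
step 1: append 38 -> window=[38] (not full yet)
step 2: append 1 -> window=[38, 1] (not full yet)
step 3: append 34 -> window=[38, 1, 34] -> max=38
step 4: append 32 -> window=[1, 34, 32] -> max=34
step 5: append 20 -> window=[34, 32, 20] -> max=34
step 6: append 31 -> window=[32, 20, 31] -> max=32
step 7: append 4 -> window=[20, 31, 4] -> max=31
step 8: append 6 -> window=[31, 4, 6] -> max=31
step 9: append 1 -> window=[4, 6, 1] -> max=6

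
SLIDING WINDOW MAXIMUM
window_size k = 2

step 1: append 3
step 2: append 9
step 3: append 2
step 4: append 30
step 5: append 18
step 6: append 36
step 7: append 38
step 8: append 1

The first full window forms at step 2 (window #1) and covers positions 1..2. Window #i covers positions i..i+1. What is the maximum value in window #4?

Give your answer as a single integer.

Answer: 30

Derivation:
step 1: append 3 -> window=[3] (not full yet)
step 2: append 9 -> window=[3, 9] -> max=9
step 3: append 2 -> window=[9, 2] -> max=9
step 4: append 30 -> window=[2, 30] -> max=30
step 5: append 18 -> window=[30, 18] -> max=30
Window #4 max = 30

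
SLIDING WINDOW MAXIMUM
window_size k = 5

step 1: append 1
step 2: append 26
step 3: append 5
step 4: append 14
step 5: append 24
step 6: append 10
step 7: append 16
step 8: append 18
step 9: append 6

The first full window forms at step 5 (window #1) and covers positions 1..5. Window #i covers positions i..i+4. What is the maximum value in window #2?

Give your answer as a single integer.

step 1: append 1 -> window=[1] (not full yet)
step 2: append 26 -> window=[1, 26] (not full yet)
step 3: append 5 -> window=[1, 26, 5] (not full yet)
step 4: append 14 -> window=[1, 26, 5, 14] (not full yet)
step 5: append 24 -> window=[1, 26, 5, 14, 24] -> max=26
step 6: append 10 -> window=[26, 5, 14, 24, 10] -> max=26
Window #2 max = 26

Answer: 26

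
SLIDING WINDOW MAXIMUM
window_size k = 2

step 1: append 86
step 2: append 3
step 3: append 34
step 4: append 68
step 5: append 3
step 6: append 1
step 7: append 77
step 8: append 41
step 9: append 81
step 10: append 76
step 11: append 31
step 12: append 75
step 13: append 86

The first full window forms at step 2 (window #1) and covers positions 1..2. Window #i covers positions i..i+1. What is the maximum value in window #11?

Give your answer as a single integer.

Answer: 75

Derivation:
step 1: append 86 -> window=[86] (not full yet)
step 2: append 3 -> window=[86, 3] -> max=86
step 3: append 34 -> window=[3, 34] -> max=34
step 4: append 68 -> window=[34, 68] -> max=68
step 5: append 3 -> window=[68, 3] -> max=68
step 6: append 1 -> window=[3, 1] -> max=3
step 7: append 77 -> window=[1, 77] -> max=77
step 8: append 41 -> window=[77, 41] -> max=77
step 9: append 81 -> window=[41, 81] -> max=81
step 10: append 76 -> window=[81, 76] -> max=81
step 11: append 31 -> window=[76, 31] -> max=76
step 12: append 75 -> window=[31, 75] -> max=75
Window #11 max = 75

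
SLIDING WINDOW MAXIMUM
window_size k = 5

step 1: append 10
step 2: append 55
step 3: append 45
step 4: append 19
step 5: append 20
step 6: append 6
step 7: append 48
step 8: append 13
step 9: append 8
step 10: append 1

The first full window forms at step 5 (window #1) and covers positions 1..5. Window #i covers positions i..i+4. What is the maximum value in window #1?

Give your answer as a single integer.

Answer: 55

Derivation:
step 1: append 10 -> window=[10] (not full yet)
step 2: append 55 -> window=[10, 55] (not full yet)
step 3: append 45 -> window=[10, 55, 45] (not full yet)
step 4: append 19 -> window=[10, 55, 45, 19] (not full yet)
step 5: append 20 -> window=[10, 55, 45, 19, 20] -> max=55
Window #1 max = 55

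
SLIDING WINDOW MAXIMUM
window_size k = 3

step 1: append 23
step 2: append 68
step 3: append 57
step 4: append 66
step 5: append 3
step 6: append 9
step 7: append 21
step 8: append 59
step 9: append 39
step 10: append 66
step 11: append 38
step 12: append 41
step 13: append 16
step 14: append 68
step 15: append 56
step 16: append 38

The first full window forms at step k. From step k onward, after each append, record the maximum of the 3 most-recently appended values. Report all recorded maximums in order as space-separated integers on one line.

Answer: 68 68 66 66 21 59 59 66 66 66 41 68 68 68

Derivation:
step 1: append 23 -> window=[23] (not full yet)
step 2: append 68 -> window=[23, 68] (not full yet)
step 3: append 57 -> window=[23, 68, 57] -> max=68
step 4: append 66 -> window=[68, 57, 66] -> max=68
step 5: append 3 -> window=[57, 66, 3] -> max=66
step 6: append 9 -> window=[66, 3, 9] -> max=66
step 7: append 21 -> window=[3, 9, 21] -> max=21
step 8: append 59 -> window=[9, 21, 59] -> max=59
step 9: append 39 -> window=[21, 59, 39] -> max=59
step 10: append 66 -> window=[59, 39, 66] -> max=66
step 11: append 38 -> window=[39, 66, 38] -> max=66
step 12: append 41 -> window=[66, 38, 41] -> max=66
step 13: append 16 -> window=[38, 41, 16] -> max=41
step 14: append 68 -> window=[41, 16, 68] -> max=68
step 15: append 56 -> window=[16, 68, 56] -> max=68
step 16: append 38 -> window=[68, 56, 38] -> max=68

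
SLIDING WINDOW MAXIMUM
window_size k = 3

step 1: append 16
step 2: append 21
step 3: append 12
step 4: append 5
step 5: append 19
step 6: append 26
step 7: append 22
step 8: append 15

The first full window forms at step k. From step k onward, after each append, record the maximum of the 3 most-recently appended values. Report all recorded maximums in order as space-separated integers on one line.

Answer: 21 21 19 26 26 26

Derivation:
step 1: append 16 -> window=[16] (not full yet)
step 2: append 21 -> window=[16, 21] (not full yet)
step 3: append 12 -> window=[16, 21, 12] -> max=21
step 4: append 5 -> window=[21, 12, 5] -> max=21
step 5: append 19 -> window=[12, 5, 19] -> max=19
step 6: append 26 -> window=[5, 19, 26] -> max=26
step 7: append 22 -> window=[19, 26, 22] -> max=26
step 8: append 15 -> window=[26, 22, 15] -> max=26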